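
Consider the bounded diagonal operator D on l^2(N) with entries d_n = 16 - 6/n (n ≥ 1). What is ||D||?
||D|| = 16

For a diagonal operator on l^2 with entries d_n, ||D|| = sup_n |d_n|. Here d_1 = 10, d_2 = 13, ..., and d_n = 16 - 6/n increases monotonically toward 16. All terms lie in [10, 16), so |d_n| = d_n and the supremum is the limit 16, which is not attained by any individual d_n. Hence ||D|| = 16.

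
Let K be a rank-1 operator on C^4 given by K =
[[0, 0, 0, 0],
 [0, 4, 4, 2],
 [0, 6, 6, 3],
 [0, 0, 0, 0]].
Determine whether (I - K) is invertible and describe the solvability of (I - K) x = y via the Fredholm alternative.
(I - K) is invertible (det(I - K) = -9 ≠ 0), so for every y in C^4 the equation (I - K) x = y has a unique solution.

K has rank 1, so it is an outer product K = u v^T: every row of K is a multiple of one row vector. Reading off the entries, u = (0, -2, -3, 0) and v = (0, -2, -2, -1) (row i of K equals u_i·v^T). A rank-one matrix u v^T satisfies K u = u (v·u) and kills the (3)-dimensional subspace v^⊥, so its characteristic polynomial is lambda^3 (lambda - v·u) with v·u = tr K = 10. Hence the eigenvalues of I - K are 1 (multiplicity 3) and 1 - (10) = -9, so det(I - K) = -9. (Direct check: I - K =
[[1, 0, 0, 0],
 [0, -3, -4, -2],
 [0, -6, -5, -3],
 [0, 0, 0, 1]]
has determinant -9.) The finite-dimensional Fredholm alternative says: either (I - K) is invertible, or ker(I - K) ≠ {0} and then range(I - K) = ker((I - K)^*)^⊥, with dim ker(I - K) = dim ker((I - K)^*). Since det(I - K) ≠ 0, 1 is not an eigenvalue of K and ker(I - K) = {0}, so we are in the first case: for every y there is a unique x = (I - K)^(-1) y. Explicitly, by the Sherman–Morrison formula, (I - u v^T)^(-1) = I + u v^T/(1 - v·u), i.e. (I - K)^(-1) = I + K/(-9).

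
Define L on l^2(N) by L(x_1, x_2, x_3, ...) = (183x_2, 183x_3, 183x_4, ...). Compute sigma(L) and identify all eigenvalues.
sigma(L) = closed disk {z in C : |z| ≤ 183}; sigma_p(L) = open disk {z in C : |z| < 183}

Note L = 183·V where V is the unit left shift (V x)_k = x_{k+1}; so sigma(L) = 183·sigma(V) and ||L|| = 183||V||. ||L x||^2 = 33489sum_{k≥2} |x_k|^2 ≤ 33489||x||^2, with equality on {x : x_1 = 0}, so ||L|| = 183. For any lambda with |lambda| < 183, set r = lambda/183 (|r| < 1); the vector x = (1, r, r^2, ...) is in l^2 and satisfies L x = 183(r, r^2, ...) = lambda x, so lambda is an eigenvalue. On the boundary |lambda| = 183 the geometric series diverges, so no l^2 eigenvector exists, but these lambda lie in the approximate point spectrum. Hence sigma(L) is the closed disk of radius 183 and sigma_p(L) is the open disk.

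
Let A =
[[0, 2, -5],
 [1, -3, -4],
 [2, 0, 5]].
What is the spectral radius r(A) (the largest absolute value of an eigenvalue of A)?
r(A) ≈ 3.8503

The eigenvalues of A are the roots of its characteristic polynomial. With M = A (coefficients from the trace, the sum of principal 2x2 minors, and det A):
  p(λ) = det(λ I - M) = λ^3 - 2λ^2 - 7λ + 56.
No integer candidate from the rational root theorem (±divisors of 56) is a root, so the roots are irrational. The cubic discriminant is Δ = -67200 < 0, so there is one real root and a complex-conjugate pair. p(-4) = -12 and p(-3) = 32 have opposite signs, so a root lies in (-4, -3); Newton's method refines it to λ ≈ -3.7775. Dividing out (λ - (-3.7775)) leaves approximately λ^2 - 5.7775λ + 14.8246. For λ^2 - 5.7775λ + 14.8246 the discriminant is -25.9187. It is negative, so the remaining roots are the complex-conjugate pair λ ≈ 2.8888 ± 2.5455i. Their product equals the constant term, so |λ|^2 ≈ 14.8246 and |λ| ≈ 3.8503.
Thus the eigenvalues (to 4 decimals) are -3.7775 (modulus 3.7775); 2.8888 ± 2.5455i (modulus 3.8503). The spectral radius is the largest modulus: r(A) ≈ 3.8503. (Cross-check: r(A) ≤ ||A||_2 ≈ 8.1632; equality holds whenever A is normal, though it can also hold for some non-normal A.)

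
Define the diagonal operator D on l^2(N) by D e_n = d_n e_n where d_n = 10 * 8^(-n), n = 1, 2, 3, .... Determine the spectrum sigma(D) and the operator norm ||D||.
sigma(D) = {10 * 8^(-n) : n ≥ 1} ∪ {0}; ||D|| = 5/4

A bounded diagonal operator on l^2 with diagonal entries d_n has spectrum equal to the closure of {d_n : n ≥ 1}: every d_n is an eigenvalue (with eigenvector e_n), so {d_n} ⊂ sigma(D); the spectrum is closed, so its closure is too; and for lambda not in the closure, (D - lambda I) has bounded inverse (the diagonal entries 1/(d_n - lambda) are bounded). For our sequence d_n = 10 * 8^(-n), n = 1, 2, 3, ...:
  - {d_n} = {10 * 8^(-n) : n ≥ 1}; the only limit point is 0
  - closure = {10 * 8^(-n) : n ≥ 1} ∪ {0}
For the norm: a diagonal operator has ||D|| = sup_n |d_n|. Here d_n = 10 * 8^(-n) is positive and decreasing, so sup_n |d_n| = d_1 = 10/8 = 5/4. So ||D|| = 5/4.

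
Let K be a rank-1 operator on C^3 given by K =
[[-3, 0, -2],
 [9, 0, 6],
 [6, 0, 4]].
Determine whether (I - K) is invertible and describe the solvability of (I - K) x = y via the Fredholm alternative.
(I - K) is singular (det(I - K) = 0, i.e. 1 ∈ sigma(K)). (I - K) x = y is solvable iff y ⊥ ker((I - K)^*) = span{(-3, 0, -2)}, i.e. iff -3y_1 - 2y_3 = 0. When solvable, the solutions are x = y + c·(1, -3, -2), c arbitrary (ker(I - K) = span{(1, -3, -2)}, dimension 1).

K has rank 1, so it is an outer product K = u v^T: every row of K is a multiple of one row vector. Reading off the entries, u = (1, -3, -2) and v = (-3, 0, -2) (row i of K equals u_i·v^T). A rank-one matrix u v^T satisfies K u = u (v·u) and kills the (2)-dimensional subspace v^⊥, so its characteristic polynomial is lambda^2 (lambda - v·u) with v·u = tr K = 1. Hence the eigenvalues of I - K are 1 (multiplicity 2) and 1 - (1) = 0, so det(I - K) = 0. (Direct check: I - K =
[[4, 0, 2],
 [-9, 1, -6],
 [-6, 0, -3]]
has determinant 0.) So 1 is an eigenvalue of K and (I - K) is not invertible. The finite-dimensional Fredholm alternative says: either (I - K) is invertible, or ker(I - K) ≠ {0} and then range(I - K) = ker((I - K)^*)^⊥, with dim ker(I - K) = dim ker((I - K)^*). We are in the second case, so we need both kernels. Kernel of I - K: (I - K) u = u - u (v·u) = u - u = 0, so ker(I - K) = span{u} = span{(1, -3, -2)} (it is exactly 1-dimensional because rank(I - K) = 2). Kernel of the adjoint: K is real, so (I - K)^* = I - K^T = I - v u^T, and (I - v u^T) v = v - v (u·v) = 0; hence ker((I - K)^*) = span{v} = span{(-3, 0, -2)}. Therefore (I - K) x = y is solvable iff <y, v> = 0, i.e. iff -3y_1 - 2y_3 = 0. When this holds, K y = u (v·y) = 0, so (I - K) y = y and x = y is a particular solution; the full solution set is the line x = y + c·u = y + c·(1, -3, -2), c ∈ C.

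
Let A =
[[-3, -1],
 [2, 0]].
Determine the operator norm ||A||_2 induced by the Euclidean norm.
||A||_2 = sqrt((14 + sqrt(180))/2) ≈ 3.7025 (= sqrt(largest eigenvalue of A^T A))

||A||_2 = sigma_max(A) = sqrt(lambda_max(A^T A)). Form the symmetric matrix M = A^T A =
[[13, 3],
 [3, 1]].
Its characteristic polynomial (trace, determinant of M give the coefficients) is
  p(λ) = det(λ I - M) = λ^2 - 14λ + 4.
For λ^2 - 14λ + 4 the discriminant is 180. It is nonnegative but not a perfect square, so the roots are real and irrational: λ = (14 ± sqrt(180))/2 ≈ 13.7082, 0.2918.
So the eigenvalues of A^T A are ≈ 0.2918, 13.7082 (all ≥ 0, as they must be for A^T A). The largest is λ_max = (14 + sqrt(180))/2 ≈ 13.7082, hence ||A||_2 = sqrt(λ_max) = sqrt((14 + sqrt(180))/2) ≈ 3.7025.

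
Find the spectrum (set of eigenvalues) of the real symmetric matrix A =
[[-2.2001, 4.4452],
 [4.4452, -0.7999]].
sigma(A) ≈ {-6, 3}

A is real symmetric, so its spectrum consists of real eigenvalues. Expanding the characteristic polynomial of the displayed matrix gives
  det(λ I - A) = p(λ) = λ^2 + (3)λ + (-18).
Solving p(λ) = 0 yields eigenvalues ≈ -6, 3. (A is shown rounded to 4 decimals, so these recover the underlying integer eigenvalues to within that precision.)
Verification: the trace of A = -3 equals the sum of eigenvalues -3, and det(A) ≈ -17.9999 matches the eigenvalue product -18.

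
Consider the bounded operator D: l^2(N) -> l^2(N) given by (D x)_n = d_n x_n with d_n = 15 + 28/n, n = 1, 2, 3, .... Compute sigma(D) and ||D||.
sigma(D) = {15 + 28/n : n ≥ 1} ∪ {15}; ||D|| = 43

A bounded diagonal operator on l^2 with diagonal entries d_n has spectrum equal to the closure of {d_n : n ≥ 1}: every d_n is an eigenvalue (with eigenvector e_n), so {d_n} ⊂ sigma(D); the spectrum is closed, so its closure is too; and for lambda not in the closure, (D - lambda I) has bounded inverse (the diagonal entries 1/(d_n - lambda) are bounded). For our sequence d_n = 15 + 28/n, n = 1, 2, 3, ...:
  - {d_n} = {15 + 28/n : n ≥ 1}; the only limit point is 15
  - closure = {15 + 28/n : n ≥ 1} ∪ {15}
For the norm: a diagonal operator has ||D|| = sup_n |d_n|. Here d_n = 15 + 28/n is positive and decreasing, so sup_n |d_n| = d_1 = 15 + 28 = 43. So ||D|| = 43.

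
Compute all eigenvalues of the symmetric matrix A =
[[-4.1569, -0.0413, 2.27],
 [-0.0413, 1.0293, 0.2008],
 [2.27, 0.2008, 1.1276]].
sigma(A) ≈ {-5, 1, 2}

A is real symmetric, so its spectrum consists of real eigenvalues. Expanding the characteristic polynomial of the displayed matrix gives
  det(λ I - A) = p(λ) = λ^3 + (2)λ^2 + (-13)λ + (10).
Solving p(λ) = 0 yields eigenvalues ≈ -5, 1, 2. (A is shown rounded to 4 decimals, so these recover the underlying integer eigenvalues to within that precision.)
Verification: the trace of A = -2 equals the sum of eigenvalues -2, and det(A) ≈ -10.0005 matches the eigenvalue product -10.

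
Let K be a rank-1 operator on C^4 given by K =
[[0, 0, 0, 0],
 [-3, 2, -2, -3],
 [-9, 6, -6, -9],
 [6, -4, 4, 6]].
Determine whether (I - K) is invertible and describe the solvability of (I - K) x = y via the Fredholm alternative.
(I - K) is invertible (det(I - K) = -1 ≠ 0), so for every y in C^4 the equation (I - K) x = y has a unique solution.

K has rank 1, so it is an outer product K = u v^T: every row of K is a multiple of one row vector. Reading off the entries, u = (0, 1, 3, -2) and v = (-3, 2, -2, -3) (row i of K equals u_i·v^T). A rank-one matrix u v^T satisfies K u = u (v·u) and kills the (3)-dimensional subspace v^⊥, so its characteristic polynomial is lambda^3 (lambda - v·u) with v·u = tr K = 2. Hence the eigenvalues of I - K are 1 (multiplicity 3) and 1 - (2) = -1, so det(I - K) = -1. (Direct check: I - K =
[[1, 0, 0, 0],
 [3, -1, 2, 3],
 [9, -6, 7, 9],
 [-6, 4, -4, -5]]
has determinant -1.) The finite-dimensional Fredholm alternative says: either (I - K) is invertible, or ker(I - K) ≠ {0} and then range(I - K) = ker((I - K)^*)^⊥, with dim ker(I - K) = dim ker((I - K)^*). Since det(I - K) ≠ 0, 1 is not an eigenvalue of K and ker(I - K) = {0}, so we are in the first case: for every y there is a unique x = (I - K)^(-1) y. Explicitly, by the Sherman–Morrison formula, (I - u v^T)^(-1) = I + u v^T/(1 - v·u), i.e. (I - K)^(-1) = I - K.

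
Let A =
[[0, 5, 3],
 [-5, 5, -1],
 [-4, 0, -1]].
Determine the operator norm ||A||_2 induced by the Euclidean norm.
||A||_2 ≈ 8.4241 (= sqrt(largest eigenvalue of A^T A))

||A||_2 = sigma_max(A) = sqrt(lambda_max(A^T A)). Form the symmetric matrix M = A^T A =
[[41, -25, 9],
 [-25, 50, 10],
 [9, 10, 11]].
Its characteristic polynomial (trace, sum of principal 2x2 minors, determinant of M give the coefficients) is
  p(λ) = det(λ I - M) = λ^3 - 102λ^2 + 2245λ - 3025.
No integer candidate from the rational root theorem (±divisors of 3025) is a root, so the roots are irrational. The cubic discriminant is Δ = 6557817425 > 0, so there are three distinct real roots. p(1) = -881 and p(2) = 1065 have opposite signs, so a root lies in (1, 2); Newton's method refines it to λ ≈ 1.4404. p(29) = 687 and p(30) = -475 have opposite signs, so a root lies in (29, 30); Newton's method refines it to λ ≈ 29.594. p(70) = -2675 and p(71) = 99 have opposite signs, so a root lies in (70, 71); Newton's method refines it to λ ≈ 70.9656. Check (Vieta): the three roots sum to 102, matching tr M = 102.
So the eigenvalues of A^T A are ≈ 1.4404, 29.594, 70.9656 (all ≥ 0, as they must be for A^T A). The largest is λ_max ≈ 70.9656, hence ||A||_2 = sqrt(λ_max) ≈ 8.4241.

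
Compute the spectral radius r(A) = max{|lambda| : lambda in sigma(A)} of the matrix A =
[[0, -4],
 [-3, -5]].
r(A) = (5 + sqrt(73))/2 ≈ 6.772

The eigenvalues of A are the roots of its characteristic polynomial. With M = A (coefficients from the trace and determinant):
  p(λ) = det(λ I - M) = λ^2 + 5λ - 12.
For λ^2 + 5λ - 12 the discriminant is 73. It is nonnegative but not a perfect square, so the roots are real and irrational: λ = (-5 ± sqrt(73))/2 ≈ 1.772, -6.772.
Thus the eigenvalues (to 4 decimals) are 1.772 (modulus 1.772); -6.772 (modulus 6.772). The spectral radius is the largest modulus: r(A) = (5 + sqrt(73))/2 ≈ 6.772. (Cross-check: r(A) ≤ ||A||_2 ≈ 6.8507; equality holds whenever A is normal, though it can also hold for some non-normal A.)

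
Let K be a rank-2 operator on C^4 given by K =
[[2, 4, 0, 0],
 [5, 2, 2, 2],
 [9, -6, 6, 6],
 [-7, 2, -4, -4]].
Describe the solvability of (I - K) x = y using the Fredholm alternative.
(I - K) is invertible (det(I - K) = -5 ≠ 0), so for every y in C^4 the equation (I - K) x = y has a unique solution.

K has rank 2 and factors as K = U V^T = u1 v1^T + u2 v2^T with u1 = (2, 1, -3, 1), v1 = (-1, 2, -1, -1), u2 = (-2, -3, -3, 3), v2 = (-2, 0, -1, -1) (multiplying out reproduces the displayed K). The nonzero eigenvalues of U V^T coincide with those of the 2 x 2 matrix G = V^T U = [[v1·u1, v1·u2], [v2·u1, v2·u2]] = [[2, -4], [-2, 4]], and by the Sylvester determinant identity det(I_4 - U V^T) = det(I_2 - V^T U) = det([[-1, 4], [2, -3]]) = (-1)(-3) - (4)(2) = -5. (Direct check: I - K =
[[-1, -4, 0, 0],
 [-5, -1, -2, -2],
 [-9, 6, -5, -6],
 [7, -2, 4, 5]]
has determinant -5.) The finite-dimensional Fredholm alternative says: either (I - K) is invertible, or ker(I - K) ≠ {0} and then range(I - K) = ker((I - K)^*)^⊥, with dim ker(I - K) = dim ker((I - K)^*). Since det(I - K) ≠ 0, 1 is not an eigenvalue of K and ker(I - K) = {0}, so we are in the first case: for every y there is a unique x = (I - K)^(-1) y. (Explicitly, by the Woodbury identity, (I - U V^T)^(-1) = I + U (I_2 - G)^(-1) V^T.)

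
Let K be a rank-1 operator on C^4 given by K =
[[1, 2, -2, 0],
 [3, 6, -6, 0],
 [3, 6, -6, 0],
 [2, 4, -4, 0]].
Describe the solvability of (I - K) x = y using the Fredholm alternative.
(I - K) is singular (det(I - K) = 0, i.e. 1 ∈ sigma(K)). (I - K) x = y is solvable iff y ⊥ ker((I - K)^*) = span{(1, 2, -2, 0)}, i.e. iff y_1 + 2y_2 - 2y_3 = 0. When solvable, the solutions are x = y + c·(1, 3, 3, 2), c arbitrary (ker(I - K) = span{(1, 3, 3, 2)}, dimension 1).

K has rank 1, so it is an outer product K = u v^T: every row of K is a multiple of one row vector. Reading off the entries, u = (1, 3, 3, 2) and v = (1, 2, -2, 0) (row i of K equals u_i·v^T). A rank-one matrix u v^T satisfies K u = u (v·u) and kills the (3)-dimensional subspace v^⊥, so its characteristic polynomial is lambda^3 (lambda - v·u) with v·u = tr K = 1. Hence the eigenvalues of I - K are 1 (multiplicity 3) and 1 - (1) = 0, so det(I - K) = 0. (Direct check: I - K =
[[0, -2, 2, 0],
 [-3, -5, 6, 0],
 [-3, -6, 7, 0],
 [-2, -4, 4, 1]]
has determinant 0.) So 1 is an eigenvalue of K and (I - K) is not invertible. The finite-dimensional Fredholm alternative says: either (I - K) is invertible, or ker(I - K) ≠ {0} and then range(I - K) = ker((I - K)^*)^⊥, with dim ker(I - K) = dim ker((I - K)^*). We are in the second case, so we need both kernels. Kernel of I - K: (I - K) u = u - u (v·u) = u - u = 0, so ker(I - K) = span{u} = span{(1, 3, 3, 2)} (it is exactly 1-dimensional because rank(I - K) = 3). Kernel of the adjoint: K is real, so (I - K)^* = I - K^T = I - v u^T, and (I - v u^T) v = v - v (u·v) = 0; hence ker((I - K)^*) = span{v} = span{(1, 2, -2, 0)}. Therefore (I - K) x = y is solvable iff <y, v> = 0, i.e. iff y_1 + 2y_2 - 2y_3 = 0. When this holds, K y = u (v·y) = 0, so (I - K) y = y and x = y is a particular solution; the full solution set is the line x = y + c·u = y + c·(1, 3, 3, 2), c ∈ C.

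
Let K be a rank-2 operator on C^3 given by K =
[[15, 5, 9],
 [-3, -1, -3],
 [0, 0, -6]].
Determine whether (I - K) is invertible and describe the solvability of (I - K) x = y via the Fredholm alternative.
(I - K) is invertible (det(I - K) = -91 ≠ 0), so for every y in C^3 the equation (I - K) x = y has a unique solution.

K has rank 2 and factors as K = U V^T = u1 v1^T + u2 v2^T with u1 = (3, -1, -2), v1 = (3, 1, 3), u2 = (2, 0, 2), v2 = (3, 1, 0) (multiplying out reproduces the displayed K). The nonzero eigenvalues of U V^T coincide with those of the 2 x 2 matrix G = V^T U = [[v1·u1, v1·u2], [v2·u1, v2·u2]] = [[2, 12], [8, 6]], and by the Sylvester determinant identity det(I_3 - U V^T) = det(I_2 - V^T U) = det([[-1, -12], [-8, -5]]) = (-1)(-5) - (-12)(-8) = -91. (Direct check: I - K =
[[-14, -5, -9],
 [3, 2, 3],
 [0, 0, 7]]
has determinant -91.) The finite-dimensional Fredholm alternative says: either (I - K) is invertible, or ker(I - K) ≠ {0} and then range(I - K) = ker((I - K)^*)^⊥, with dim ker(I - K) = dim ker((I - K)^*). Since det(I - K) ≠ 0, 1 is not an eigenvalue of K and ker(I - K) = {0}, so we are in the first case: for every y there is a unique x = (I - K)^(-1) y. (Explicitly, by the Woodbury identity, (I - U V^T)^(-1) = I + U (I_2 - G)^(-1) V^T.)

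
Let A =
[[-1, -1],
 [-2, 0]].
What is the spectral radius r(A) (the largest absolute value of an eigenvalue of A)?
r(A) = 2

The eigenvalues of A are the roots of its characteristic polynomial. With M = A (coefficients from the trace and determinant):
  p(λ) = det(λ I - M) = λ^2 + λ - 2.
For λ^2 + λ - 2 the discriminant is 9. It is a perfect square (3^2), so the roots are rational: λ = (-1 ± 3)/2 = 1, -2.
Thus the eigenvalues (to 4 decimals) are 1 (modulus 1); -2 (modulus 2). The spectral radius is the largest modulus: r(A) = 2. (Cross-check: r(A) ≤ ||A||_2 ≈ 2.2882; equality holds whenever A is normal, though it can also hold for some non-normal A.)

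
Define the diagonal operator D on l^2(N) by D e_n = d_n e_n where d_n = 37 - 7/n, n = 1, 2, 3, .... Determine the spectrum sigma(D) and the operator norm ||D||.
sigma(D) = {37 - 7/n : n ≥ 1} ∪ {37}; ||D|| = 37

A bounded diagonal operator on l^2 with diagonal entries d_n has spectrum equal to the closure of {d_n : n ≥ 1}: every d_n is an eigenvalue (with eigenvector e_n), so {d_n} ⊂ sigma(D); the spectrum is closed, so its closure is too; and for lambda not in the closure, (D - lambda I) has bounded inverse (the diagonal entries 1/(d_n - lambda) are bounded). For our sequence d_n = 37 - 7/n, n = 1, 2, 3, ...:
  - {d_n} = {37 - 7/n : n ≥ 1}; the only limit point is 37
  - closure = {37 - 7/n : n ≥ 1} ∪ {37}
For the norm: a diagonal operator has ||D|| = sup_n |d_n|. Here d_n = 37 - 7/n increases monotonically from d_1 = 30 toward 37, with all terms in [30, 37); so sup_n |d_n| = 37 (the supremum is the limit, not attained). So ||D|| = 37.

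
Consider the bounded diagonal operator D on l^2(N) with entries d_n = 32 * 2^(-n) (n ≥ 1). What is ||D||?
||D|| = 16 (attained at n = 1)

For D diagonal, ||D|| = sup_n |d_n|. The sequence d_n = 32 * 2^(-n) is positive and strictly decreasing (ratio 2^(-1) < 1), so the supremum is d_1 = 32/2 = 16. Hence ||D|| = 16.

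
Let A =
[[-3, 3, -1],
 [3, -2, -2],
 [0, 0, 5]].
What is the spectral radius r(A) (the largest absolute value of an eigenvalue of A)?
r(A) = (5 + sqrt(37))/2 ≈ 5.5414

The eigenvalues of A are the roots of its characteristic polynomial. With M = A (coefficients from the trace, the sum of principal 2x2 minors, and det A):
  p(λ) = det(λ I - M) = λ^3 - 28λ + 15.
By the rational root theorem any rational root is an integer divisor of 15. Testing λ = 5: p(5) = 125 + 0 - 140 + 15 = 0, so λ = 5 is a root. Dividing out (λ - 5) leaves p(λ) = (λ - 5)(λ^2 + 5λ - 3). For λ^2 + 5λ - 3 the discriminant is 37. It is nonnegative but not a perfect square, so the roots are real and irrational: λ = (-5 ± sqrt(37))/2 ≈ 0.5414, -5.5414.
Thus the eigenvalues (to 4 decimals) are 0.5414 (modulus 0.5414); -5.5414 (modulus 5.5414); 5 (modulus 5). The spectral radius is the largest modulus: r(A) = (5 + sqrt(37))/2 ≈ 5.5414. (Cross-check: r(A) ≤ ||A||_2 ≈ 5.7731; equality holds whenever A is normal, though it can also hold for some non-normal A.)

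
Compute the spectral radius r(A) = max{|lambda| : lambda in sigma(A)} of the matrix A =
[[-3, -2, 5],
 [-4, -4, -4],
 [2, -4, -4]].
r(A) ≈ 7.2103

The eigenvalues of A are the roots of its characteristic polynomial. With M = A (coefficients from the trace, the sum of principal 2x2 minors, and det A):
  p(λ) = det(λ I - M) = λ^3 + 11λ^2 + 6λ - 168.
No integer candidate from the rational root theorem (±divisors of 168) is a root, so the roots are irrational. The cubic discriminant is Δ = -63708 < 0, so there is one real root and a complex-conjugate pair. p(3) = -24 and p(4) = 96 have opposite signs, so a root lies in (3, 4); Newton's method refines it to λ ≈ 3.2315. Dividing out (λ - (3.2315)) leaves approximately λ^2 + 14.2315λ + 51.9886. For λ^2 + 14.2315λ + 51.9886 the discriminant is -5.4197. It is negative, so the remaining roots are the complex-conjugate pair λ ≈ -7.1157 ± 1.164i. Their product equals the constant term, so |λ|^2 ≈ 51.9886 and |λ| ≈ 7.2103.
Thus the eigenvalues (to 4 decimals) are 3.2315 (modulus 3.2315); -7.1157 ± 1.164i (modulus 7.2103). The spectral radius is the largest modulus: r(A) ≈ 7.2103. (Cross-check: r(A) ≤ ||A||_2 ≈ 8.4227; equality holds whenever A is normal, though it can also hold for some non-normal A.)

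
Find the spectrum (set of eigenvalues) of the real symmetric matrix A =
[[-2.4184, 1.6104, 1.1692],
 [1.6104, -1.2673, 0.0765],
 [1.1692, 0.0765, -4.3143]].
sigma(A) ≈ {-5, -3, 0}

A is real symmetric, so its spectrum consists of real eigenvalues. Expanding the characteristic polynomial of the displayed matrix gives
  det(λ I - A) = p(λ) = λ^3 + (8)λ^2 + (15)λ + (0).
Solving p(λ) = 0 yields eigenvalues ≈ -5, -3, 0. (A is shown rounded to 4 decimals, so these recover the underlying integer eigenvalues to within that precision.)
Verification: the trace of A = -8 equals the sum of eigenvalues -8, and det(A) ≈ 0.0007 matches the eigenvalue product 0.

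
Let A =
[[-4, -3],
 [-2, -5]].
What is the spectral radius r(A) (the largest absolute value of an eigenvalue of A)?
r(A) = 7

The eigenvalues of A are the roots of its characteristic polynomial. With M = A (coefficients from the trace and determinant):
  p(λ) = det(λ I - M) = λ^2 + 9λ + 14.
For λ^2 + 9λ + 14 the discriminant is 25. It is a perfect square (5^2), so the roots are rational: λ = (-9 ± 5)/2 = -2, -7.
Thus the eigenvalues (to 4 decimals) are -2 (modulus 2); -7 (modulus 7). The spectral radius is the largest modulus: r(A) = 7. (Cross-check: r(A) ≤ ||A||_2 ≈ 7.0772; equality holds whenever A is normal, though it can also hold for some non-normal A.)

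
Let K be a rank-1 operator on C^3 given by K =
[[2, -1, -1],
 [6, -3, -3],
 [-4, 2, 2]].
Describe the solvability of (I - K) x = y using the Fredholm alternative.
(I - K) is singular (det(I - K) = 0, i.e. 1 ∈ sigma(K)). (I - K) x = y is solvable iff y ⊥ ker((I - K)^*) = span{(-2, 1, 1)}, i.e. iff -2y_1 + y_2 + y_3 = 0. When solvable, the solutions are x = y + c·(-1, -3, 2), c arbitrary (ker(I - K) = span{(-1, -3, 2)}, dimension 1).

K has rank 1, so it is an outer product K = u v^T: every row of K is a multiple of one row vector. Reading off the entries, u = (-1, -3, 2) and v = (-2, 1, 1) (row i of K equals u_i·v^T). A rank-one matrix u v^T satisfies K u = u (v·u) and kills the (2)-dimensional subspace v^⊥, so its characteristic polynomial is lambda^2 (lambda - v·u) with v·u = tr K = 1. Hence the eigenvalues of I - K are 1 (multiplicity 2) and 1 - (1) = 0, so det(I - K) = 0. (Direct check: I - K =
[[-1, 1, 1],
 [-6, 4, 3],
 [4, -2, -1]]
has determinant 0.) So 1 is an eigenvalue of K and (I - K) is not invertible. The finite-dimensional Fredholm alternative says: either (I - K) is invertible, or ker(I - K) ≠ {0} and then range(I - K) = ker((I - K)^*)^⊥, with dim ker(I - K) = dim ker((I - K)^*). We are in the second case, so we need both kernels. Kernel of I - K: (I - K) u = u - u (v·u) = u - u = 0, so ker(I - K) = span{u} = span{(-1, -3, 2)} (it is exactly 1-dimensional because rank(I - K) = 2). Kernel of the adjoint: K is real, so (I - K)^* = I - K^T = I - v u^T, and (I - v u^T) v = v - v (u·v) = 0; hence ker((I - K)^*) = span{v} = span{(-2, 1, 1)}. Therefore (I - K) x = y is solvable iff <y, v> = 0, i.e. iff -2y_1 + y_2 + y_3 = 0. When this holds, K y = u (v·y) = 0, so (I - K) y = y and x = y is a particular solution; the full solution set is the line x = y + c·u = y + c·(-1, -3, 2), c ∈ C.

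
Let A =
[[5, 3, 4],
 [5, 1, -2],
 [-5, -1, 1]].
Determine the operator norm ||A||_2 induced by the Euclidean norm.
||A||_2 ≈ 9.1945 (= sqrt(largest eigenvalue of A^T A))

||A||_2 = sigma_max(A) = sqrt(lambda_max(A^T A)). Form the symmetric matrix M = A^T A =
[[75, 25, 5],
 [25, 11, 9],
 [5, 9, 21]].
Its characteristic polynomial (trace, sum of principal 2x2 minors, determinant of M give the coefficients) is
  p(λ) = det(λ I - M) = λ^3 - 107λ^2 + 1900λ - 100.
No integer candidate from the rational root theorem (±divisors of 100) is a root, so the roots are irrational. The cubic discriminant is Δ = 13770542800 > 0, so there are three distinct real roots. p(0) = -100 and p(1) = 1694 have opposite signs, so a root lies in (0, 1); Newton's method refines it to λ ≈ 0.0528. p(22) = 560 and p(23) = -836 have opposite signs, so a root lies in (22, 23); Newton's method refines it to λ ≈ 22.408. p(84) = -2788 and p(85) = 2450 have opposite signs, so a root lies in (84, 85); Newton's method refines it to λ ≈ 84.5392. Check (Vieta): the three roots sum to 107, matching tr M = 107.
So the eigenvalues of A^T A are ≈ 0.0528, 22.408, 84.5392 (all ≥ 0, as they must be for A^T A). The largest is λ_max ≈ 84.5392, hence ||A||_2 = sqrt(λ_max) ≈ 9.1945.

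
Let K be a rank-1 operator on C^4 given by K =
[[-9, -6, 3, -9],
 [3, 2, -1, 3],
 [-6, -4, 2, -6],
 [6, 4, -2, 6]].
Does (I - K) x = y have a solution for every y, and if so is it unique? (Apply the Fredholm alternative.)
(I - K) is singular (det(I - K) = 0, i.e. 1 ∈ sigma(K)). (I - K) x = y is solvable iff y ⊥ ker((I - K)^*) = span{(3, 2, -1, 3)}, i.e. iff 3y_1 + 2y_2 - y_3 + 3y_4 = 0. When solvable, the solutions are x = y + c·(-3, 1, -2, 2), c arbitrary (ker(I - K) = span{(-3, 1, -2, 2)}, dimension 1).

K has rank 1, so it is an outer product K = u v^T: every row of K is a multiple of one row vector. Reading off the entries, u = (-3, 1, -2, 2) and v = (3, 2, -1, 3) (row i of K equals u_i·v^T). A rank-one matrix u v^T satisfies K u = u (v·u) and kills the (3)-dimensional subspace v^⊥, so its characteristic polynomial is lambda^3 (lambda - v·u) with v·u = tr K = 1. Hence the eigenvalues of I - K are 1 (multiplicity 3) and 1 - (1) = 0, so det(I - K) = 0. (Direct check: I - K =
[[10, 6, -3, 9],
 [-3, -1, 1, -3],
 [6, 4, -1, 6],
 [-6, -4, 2, -5]]
has determinant 0.) So 1 is an eigenvalue of K and (I - K) is not invertible. The finite-dimensional Fredholm alternative says: either (I - K) is invertible, or ker(I - K) ≠ {0} and then range(I - K) = ker((I - K)^*)^⊥, with dim ker(I - K) = dim ker((I - K)^*). We are in the second case, so we need both kernels. Kernel of I - K: (I - K) u = u - u (v·u) = u - u = 0, so ker(I - K) = span{u} = span{(-3, 1, -2, 2)} (it is exactly 1-dimensional because rank(I - K) = 3). Kernel of the adjoint: K is real, so (I - K)^* = I - K^T = I - v u^T, and (I - v u^T) v = v - v (u·v) = 0; hence ker((I - K)^*) = span{v} = span{(3, 2, -1, 3)}. Therefore (I - K) x = y is solvable iff <y, v> = 0, i.e. iff 3y_1 + 2y_2 - y_3 + 3y_4 = 0. When this holds, K y = u (v·y) = 0, so (I - K) y = y and x = y is a particular solution; the full solution set is the line x = y + c·u = y + c·(-3, 1, -2, 2), c ∈ C.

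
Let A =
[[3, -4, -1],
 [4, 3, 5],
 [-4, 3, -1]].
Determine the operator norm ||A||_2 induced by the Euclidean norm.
||A||_2 ≈ 7.4931 (= sqrt(largest eigenvalue of A^T A))

||A||_2 = sigma_max(A) = sqrt(lambda_max(A^T A)). Form the symmetric matrix M = A^T A =
[[41, -12, 21],
 [-12, 34, 16],
 [21, 16, 27]].
Its characteristic polynomial (trace, sum of principal 2x2 minors, determinant of M give the coefficients) is
  p(λ) = det(λ I - M) = λ^3 - 102λ^2 + 2578λ - 196.
No integer candidate from the rational root theorem (±divisors of 196) is a root, so the roots are irrational. The cubic discriminant is Δ = 706124192 > 0, so there are three distinct real roots. p(0) = -196 and p(1) = 2281 have opposite signs, so a root lies in (0, 1); Newton's method refines it to λ ≈ 0.0763. p(45) = 389 and p(46) = -104 have opposite signs, so a root lies in (45, 46); Newton's method refines it to λ ≈ 45.7768. p(56) = -84 and p(57) = 545 have opposite signs, so a root lies in (56, 57); Newton's method refines it to λ ≈ 56.1469. Check (Vieta): the three roots sum to 102, matching tr M = 102.
So the eigenvalues of A^T A are ≈ 0.0763, 45.7768, 56.1469 (all ≥ 0, as they must be for A^T A). The largest is λ_max ≈ 56.1469, hence ||A||_2 = sqrt(λ_max) ≈ 7.4931.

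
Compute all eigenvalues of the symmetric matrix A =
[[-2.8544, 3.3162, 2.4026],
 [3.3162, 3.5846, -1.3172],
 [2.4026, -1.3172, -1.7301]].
sigma(A) ≈ {-6, 0, 5}

A is real symmetric, so its spectrum consists of real eigenvalues. Expanding the characteristic polynomial of the displayed matrix gives
  det(λ I - A) = p(λ) = λ^3 + (1)λ^2 + (-30)λ + (0).
Solving p(λ) = 0 yields eigenvalues ≈ -6, 0, 5. (A is shown rounded to 4 decimals, so these recover the underlying integer eigenvalues to within that precision.)
Verification: the trace of A = -1 equals the sum of eigenvalues -1, and det(A) ≈ -0.0008 matches the eigenvalue product 0.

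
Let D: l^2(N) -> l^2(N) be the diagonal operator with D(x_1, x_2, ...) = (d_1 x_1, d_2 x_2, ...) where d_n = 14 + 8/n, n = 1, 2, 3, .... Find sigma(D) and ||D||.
sigma(D) = {14 + 8/n : n ≥ 1} ∪ {14}; ||D|| = 22

A bounded diagonal operator on l^2 with diagonal entries d_n has spectrum equal to the closure of {d_n : n ≥ 1}: every d_n is an eigenvalue (with eigenvector e_n), so {d_n} ⊂ sigma(D); the spectrum is closed, so its closure is too; and for lambda not in the closure, (D - lambda I) has bounded inverse (the diagonal entries 1/(d_n - lambda) are bounded). For our sequence d_n = 14 + 8/n, n = 1, 2, 3, ...:
  - {d_n} = {14 + 8/n : n ≥ 1}; the only limit point is 14
  - closure = {14 + 8/n : n ≥ 1} ∪ {14}
For the norm: a diagonal operator has ||D|| = sup_n |d_n|. Here d_n = 14 + 8/n is positive and decreasing, so sup_n |d_n| = d_1 = 14 + 8 = 22. So ||D|| = 22.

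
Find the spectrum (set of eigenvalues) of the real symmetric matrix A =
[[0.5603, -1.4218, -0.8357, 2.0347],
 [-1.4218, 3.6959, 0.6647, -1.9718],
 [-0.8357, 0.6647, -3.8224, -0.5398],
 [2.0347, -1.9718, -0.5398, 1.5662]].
sigma(A) ≈ {-4, -1, 1, 6}

A is real symmetric, so its spectrum consists of real eigenvalues. Expanding the characteristic polynomial of the displayed matrix gives
  det(λ I - A) = p(λ) = λ^4 + (-2)λ^3 + (-25)λ^2 + (2)λ + (23.9989).
Solving p(λ) = 0 yields eigenvalues ≈ -4, -1, 1, 6. (A is shown rounded to 4 decimals, so these recover the underlying integer eigenvalues to within that precision.)
Verification: the trace of A = 2 equals the sum of eigenvalues 2, and det(A) ≈ 23.9989 matches the eigenvalue product 24.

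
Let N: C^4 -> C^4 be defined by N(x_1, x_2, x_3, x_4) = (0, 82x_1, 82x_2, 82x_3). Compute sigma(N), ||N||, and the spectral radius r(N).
sigma(N) = {0}; ||N|| = 82; r(N) = 0. (N is nilpotent with N^4 = 0.)

On C^4, N is a strictly lower-triangular matrix with 82 on the subdiagonal and zeros elsewhere, so its characteristic polynomial is lambda^4 and every eigenvalue is 0: sigma(N) = {0}. For the operator norm, N e_i = 82e_{i+1} for i = 1, ..., 3 and N e_4 = 0, so the singular values of N are 82 (with multiplicity 3) and 0; hence ||N|| = 82. The spectral radius r(N) = max|lambda| = 0. Note ||N|| > r(N) — characteristic of non-normal nilpotent operators. Indeed N^4 = 0.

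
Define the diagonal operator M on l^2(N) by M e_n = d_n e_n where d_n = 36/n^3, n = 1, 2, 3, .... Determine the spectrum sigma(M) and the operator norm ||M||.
sigma(M) = {36/n^3 : n ≥ 1} ∪ {0}; ||M|| = 36

A bounded diagonal operator on l^2 with diagonal entries d_n has spectrum equal to the closure of {d_n : n ≥ 1}: every d_n is an eigenvalue (with eigenvector e_n), so {d_n} ⊂ sigma(M); the spectrum is closed, so its closure is too; and for lambda not in the closure, (M - lambda I) has bounded inverse (the diagonal entries 1/(d_n - lambda) are bounded). For our sequence d_n = 36/n^3, n = 1, 2, 3, ...:
  - {d_n} = {36/n^3 : n ≥ 1}; the only limit point is 0
  - closure = {36/n^3 : n ≥ 1} ∪ {0}
For the norm: a diagonal operator has ||M|| = sup_n |d_n|. Here d_n = 36/n^3 is positive and decreasing, so sup_n |d_n| = d_1 = 36. So ||M|| = 36.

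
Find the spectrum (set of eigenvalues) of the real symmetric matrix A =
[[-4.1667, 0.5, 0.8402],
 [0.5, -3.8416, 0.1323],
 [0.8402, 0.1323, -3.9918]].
sigma(A) ≈ {-5, -4, -3}

A is real symmetric, so its spectrum consists of real eigenvalues. Expanding the characteristic polynomial of the displayed matrix gives
  det(λ I - A) = p(λ) = λ^3 + (12)λ^2 + (47)λ + (60.002).
Solving p(λ) = 0 yields eigenvalues ≈ -5, -4, -3. (A is shown rounded to 4 decimals, so these recover the underlying integer eigenvalues to within that precision.)
Verification: the trace of A = -12 equals the sum of eigenvalues -12, and det(A) ≈ -60.0020 matches the eigenvalue product -60.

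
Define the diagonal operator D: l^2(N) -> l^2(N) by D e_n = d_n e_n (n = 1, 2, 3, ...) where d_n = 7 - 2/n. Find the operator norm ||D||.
||D|| = 7

For a diagonal operator on l^2 with entries d_n, ||D|| = sup_n |d_n|. Here d_1 = 5, d_2 = 6, ..., and d_n = 7 - 2/n increases monotonically toward 7. All terms lie in [5, 7), so |d_n| = d_n and the supremum is the limit 7, which is not attained by any individual d_n. Hence ||D|| = 7.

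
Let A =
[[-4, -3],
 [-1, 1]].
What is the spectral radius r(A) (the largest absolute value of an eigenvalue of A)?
r(A) = (3 + sqrt(37))/2 ≈ 4.5414

The eigenvalues of A are the roots of its characteristic polynomial. With M = A (coefficients from the trace and determinant):
  p(λ) = det(λ I - M) = λ^2 + 3λ - 7.
For λ^2 + 3λ - 7 the discriminant is 37. It is nonnegative but not a perfect square, so the roots are real and irrational: λ = (-3 ± sqrt(37))/2 ≈ 1.5414, -4.5414.
Thus the eigenvalues (to 4 decimals) are 1.5414 (modulus 1.5414); -4.5414 (modulus 4.5414). The spectral radius is the largest modulus: r(A) = (3 + sqrt(37))/2 ≈ 4.5414. (Cross-check: r(A) ≤ ||A||_2 ≈ 5.0043; equality holds whenever A is normal, though it can also hold for some non-normal A.)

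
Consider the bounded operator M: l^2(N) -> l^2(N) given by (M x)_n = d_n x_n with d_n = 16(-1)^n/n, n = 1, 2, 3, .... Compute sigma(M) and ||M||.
sigma(M) = {16(-1)^n/n : n ≥ 1} ∪ {0}; ||M|| = 16

A bounded diagonal operator on l^2 with diagonal entries d_n has spectrum equal to the closure of {d_n : n ≥ 1}: every d_n is an eigenvalue (with eigenvector e_n), so {d_n} ⊂ sigma(M); the spectrum is closed, so its closure is too; and for lambda not in the closure, (M - lambda I) has bounded inverse (the diagonal entries 1/(d_n - lambda) are bounded). For our sequence d_n = 16(-1)^n/n, n = 1, 2, 3, ...:
  - {d_n} = {16(-1)^n/n : n ≥ 1}; the only limit point is 0
  - closure = {16(-1)^n/n : n ≥ 1} ∪ {0}
For the norm: a diagonal operator has ||M|| = sup_n |d_n|. Here |d_n| = 16/n is decreasing, so sup_n |d_n| = |d_1| = 16. So ||M|| = 16.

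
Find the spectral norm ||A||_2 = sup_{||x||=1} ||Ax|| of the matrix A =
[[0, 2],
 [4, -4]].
||A||_2 = sqrt((36 + sqrt(1040))/2) ≈ 5.8416 (= sqrt(largest eigenvalue of A^T A))

||A||_2 = sigma_max(A) = sqrt(lambda_max(A^T A)). Form the symmetric matrix M = A^T A =
[[16, -16],
 [-16, 20]].
Its characteristic polynomial (trace, determinant of M give the coefficients) is
  p(λ) = det(λ I - M) = λ^2 - 36λ + 64.
For λ^2 - 36λ + 64 the discriminant is 1040. It is nonnegative but not a perfect square, so the roots are real and irrational: λ = (36 ± sqrt(1040))/2 ≈ 34.1245, 1.8755.
So the eigenvalues of A^T A are ≈ 1.8755, 34.1245 (all ≥ 0, as they must be for A^T A). The largest is λ_max = (36 + sqrt(1040))/2 ≈ 34.1245, hence ||A||_2 = sqrt(λ_max) = sqrt((36 + sqrt(1040))/2) ≈ 5.8416.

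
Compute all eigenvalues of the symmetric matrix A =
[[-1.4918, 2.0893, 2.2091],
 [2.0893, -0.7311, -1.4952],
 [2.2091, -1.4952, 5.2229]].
sigma(A) ≈ {-4, 1, 6}

A is real symmetric, so its spectrum consists of real eigenvalues. Expanding the characteristic polynomial of the displayed matrix gives
  det(λ I - A) = p(λ) = λ^3 + (-3)λ^2 + (-22)λ + (24.0016).
Solving p(λ) = 0 yields eigenvalues ≈ -4, 1, 6. (A is shown rounded to 4 decimals, so these recover the underlying integer eigenvalues to within that precision.)
Verification: the trace of A = 3 equals the sum of eigenvalues 3, and det(A) ≈ -24.0016 matches the eigenvalue product -24.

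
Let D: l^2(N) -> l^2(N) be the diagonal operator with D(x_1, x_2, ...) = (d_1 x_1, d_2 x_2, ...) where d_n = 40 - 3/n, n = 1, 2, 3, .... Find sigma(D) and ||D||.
sigma(D) = {40 - 3/n : n ≥ 1} ∪ {40}; ||D|| = 40

A bounded diagonal operator on l^2 with diagonal entries d_n has spectrum equal to the closure of {d_n : n ≥ 1}: every d_n is an eigenvalue (with eigenvector e_n), so {d_n} ⊂ sigma(D); the spectrum is closed, so its closure is too; and for lambda not in the closure, (D - lambda I) has bounded inverse (the diagonal entries 1/(d_n - lambda) are bounded). For our sequence d_n = 40 - 3/n, n = 1, 2, 3, ...:
  - {d_n} = {40 - 3/n : n ≥ 1}; the only limit point is 40
  - closure = {40 - 3/n : n ≥ 1} ∪ {40}
For the norm: a diagonal operator has ||D|| = sup_n |d_n|. Here d_n = 40 - 3/n increases monotonically from d_1 = 37 toward 40, with all terms in [37, 40); so sup_n |d_n| = 40 (the supremum is the limit, not attained). So ||D|| = 40.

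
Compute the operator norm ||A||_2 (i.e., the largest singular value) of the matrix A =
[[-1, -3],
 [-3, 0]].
||A||_2 = sqrt((19 + sqrt(37))/2) ≈ 3.5414 (= sqrt(largest eigenvalue of A^T A))

||A||_2 = sigma_max(A) = sqrt(lambda_max(A^T A)). Form the symmetric matrix M = A^T A =
[[10, 3],
 [3, 9]].
Its characteristic polynomial (trace, determinant of M give the coefficients) is
  p(λ) = det(λ I - M) = λ^2 - 19λ + 81.
For λ^2 - 19λ + 81 the discriminant is 37. It is nonnegative but not a perfect square, so the roots are real and irrational: λ = (19 ± sqrt(37))/2 ≈ 12.5414, 6.4586.
So the eigenvalues of A^T A are ≈ 6.4586, 12.5414 (all ≥ 0, as they must be for A^T A). The largest is λ_max = (19 + sqrt(37))/2 ≈ 12.5414, hence ||A||_2 = sqrt(λ_max) = sqrt((19 + sqrt(37))/2) ≈ 3.5414.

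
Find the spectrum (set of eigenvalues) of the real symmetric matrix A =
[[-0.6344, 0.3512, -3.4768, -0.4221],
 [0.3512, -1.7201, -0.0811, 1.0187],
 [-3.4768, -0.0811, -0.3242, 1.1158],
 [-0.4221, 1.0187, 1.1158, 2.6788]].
sigma(A) ≈ {-4, -2, 2, 4}

A is real symmetric, so its spectrum consists of real eigenvalues. Expanding the characteristic polynomial of the displayed matrix gives
  det(λ I - A) = p(λ) = λ^4 + (0)λ^3 + (-20)λ^2 + (0.0015)λ + (64.0018).
Solving p(λ) = 0 yields eigenvalues ≈ -4, -2, 2, 4. (A is shown rounded to 4 decimals, so these recover the underlying integer eigenvalues to within that precision.)
Verification: the trace of A = 0 equals the sum of eigenvalues 0, and det(A) ≈ 64.0018 matches the eigenvalue product 64.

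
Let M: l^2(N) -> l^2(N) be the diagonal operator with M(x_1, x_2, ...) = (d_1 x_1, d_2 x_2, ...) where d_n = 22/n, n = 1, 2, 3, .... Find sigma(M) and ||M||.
sigma(M) = {22/n : n ≥ 1} ∪ {0}; ||M|| = 22

A bounded diagonal operator on l^2 with diagonal entries d_n has spectrum equal to the closure of {d_n : n ≥ 1}: every d_n is an eigenvalue (with eigenvector e_n), so {d_n} ⊂ sigma(M); the spectrum is closed, so its closure is too; and for lambda not in the closure, (M - lambda I) has bounded inverse (the diagonal entries 1/(d_n - lambda) are bounded). For our sequence d_n = 22/n, n = 1, 2, 3, ...:
  - {d_n} = {22/n : n ≥ 1}; the only limit point is 0
  - closure = {22/n : n ≥ 1} ∪ {0}
For the norm: a diagonal operator has ||M|| = sup_n |d_n|. Here d_n = 22/n is positive and decreasing, so sup_n |d_n| = d_1 = 22. So ||M|| = 22.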